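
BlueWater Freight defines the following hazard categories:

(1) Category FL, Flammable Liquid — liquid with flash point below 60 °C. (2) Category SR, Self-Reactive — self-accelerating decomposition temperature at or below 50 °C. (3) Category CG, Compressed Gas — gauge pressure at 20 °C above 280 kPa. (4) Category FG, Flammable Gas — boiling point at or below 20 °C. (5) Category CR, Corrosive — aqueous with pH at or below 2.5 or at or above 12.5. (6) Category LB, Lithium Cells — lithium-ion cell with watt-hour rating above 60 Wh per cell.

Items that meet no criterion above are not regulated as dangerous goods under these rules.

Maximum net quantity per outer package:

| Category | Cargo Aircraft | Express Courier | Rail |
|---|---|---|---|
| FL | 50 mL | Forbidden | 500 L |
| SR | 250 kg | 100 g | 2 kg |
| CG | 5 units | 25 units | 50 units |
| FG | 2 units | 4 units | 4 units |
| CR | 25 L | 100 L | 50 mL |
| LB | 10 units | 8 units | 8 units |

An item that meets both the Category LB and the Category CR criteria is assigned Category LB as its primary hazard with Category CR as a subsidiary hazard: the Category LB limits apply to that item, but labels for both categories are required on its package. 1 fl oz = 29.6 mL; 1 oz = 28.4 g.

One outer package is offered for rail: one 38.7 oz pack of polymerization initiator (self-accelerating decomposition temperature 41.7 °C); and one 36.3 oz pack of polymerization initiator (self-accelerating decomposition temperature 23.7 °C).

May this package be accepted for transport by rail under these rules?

No

Self-accelerating decomposition temperature 41.7 °C meets the Category SR criterion (Self-Reactive), so the polymerization initiator is Category SR.
With self-accelerating decomposition temperature 23.7 °C (≤ 50 °C), the polymerization initiator falls in Category SR.
Category SR net quantity: (one 38.7 oz pack = 1099.08 g) + (one 36.3 oz pack = 1030.92 g) = 2.13 kg.
That exceeds the Category SR rail limit of 2 kg.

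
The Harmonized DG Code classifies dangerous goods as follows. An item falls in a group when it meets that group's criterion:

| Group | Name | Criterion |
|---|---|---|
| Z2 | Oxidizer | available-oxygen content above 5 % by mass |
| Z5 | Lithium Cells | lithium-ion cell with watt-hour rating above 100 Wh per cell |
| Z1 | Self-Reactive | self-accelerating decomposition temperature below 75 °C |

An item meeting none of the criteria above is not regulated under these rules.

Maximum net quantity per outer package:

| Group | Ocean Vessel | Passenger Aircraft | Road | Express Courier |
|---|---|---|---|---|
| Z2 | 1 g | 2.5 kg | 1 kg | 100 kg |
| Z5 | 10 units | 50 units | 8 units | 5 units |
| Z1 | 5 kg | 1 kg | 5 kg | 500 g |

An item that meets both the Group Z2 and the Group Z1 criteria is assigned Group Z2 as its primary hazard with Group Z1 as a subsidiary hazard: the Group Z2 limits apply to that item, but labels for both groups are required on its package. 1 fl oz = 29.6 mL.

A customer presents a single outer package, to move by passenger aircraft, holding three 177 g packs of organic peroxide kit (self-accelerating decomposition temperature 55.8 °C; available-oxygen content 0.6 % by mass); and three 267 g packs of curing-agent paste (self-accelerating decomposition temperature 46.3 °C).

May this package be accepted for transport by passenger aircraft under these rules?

With self-accelerating decomposition temperature 55.8 °C (< 75 °C), the organic peroxide kit falls in Group Z1.
Self-accelerating decomposition temperature 46.3 °C meets the Group Z1 criterion (Self-Reactive), so the curing-agent paste is Group Z1.
Total Group Z1: (three 177 g packs = 531 g) + (three 267 g packs = 801 g) = 1.332 kg.
That exceeds the Group Z1 passenger aircraft limit of 1 kg.

No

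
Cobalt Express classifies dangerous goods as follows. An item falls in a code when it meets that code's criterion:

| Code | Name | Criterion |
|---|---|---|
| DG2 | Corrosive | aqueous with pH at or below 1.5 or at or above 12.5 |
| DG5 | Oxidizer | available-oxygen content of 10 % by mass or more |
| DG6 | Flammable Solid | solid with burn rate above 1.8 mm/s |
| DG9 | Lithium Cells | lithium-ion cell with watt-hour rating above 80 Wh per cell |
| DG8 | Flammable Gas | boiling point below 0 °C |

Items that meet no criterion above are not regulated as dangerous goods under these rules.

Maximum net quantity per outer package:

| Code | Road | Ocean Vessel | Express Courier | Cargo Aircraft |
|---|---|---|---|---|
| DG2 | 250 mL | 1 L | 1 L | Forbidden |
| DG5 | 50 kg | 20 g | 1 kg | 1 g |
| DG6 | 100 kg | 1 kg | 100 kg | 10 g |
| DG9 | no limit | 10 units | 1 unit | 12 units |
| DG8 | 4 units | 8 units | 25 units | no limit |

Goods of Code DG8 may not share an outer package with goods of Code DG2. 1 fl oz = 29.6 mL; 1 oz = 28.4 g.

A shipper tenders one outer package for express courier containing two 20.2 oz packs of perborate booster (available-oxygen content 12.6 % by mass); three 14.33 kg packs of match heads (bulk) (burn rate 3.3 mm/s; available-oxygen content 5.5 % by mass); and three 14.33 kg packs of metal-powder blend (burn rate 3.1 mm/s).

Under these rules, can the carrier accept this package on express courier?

No

Perborate booster: available-oxygen content 12.6 % by mass ≥ 10 % by mass → Code DG5 (Oxidizer).
The match heads (bulk) have burn rate 3.3 mm/s, which is > 1.8 mm/s, so they are Code DG6 (Flammable Solid).
With burn rate 3.1 mm/s (> 1.8 mm/s), the metal-powder blend falls in Code DG6.
Code DG6 net quantity: (three 14.33 kg packs = 42.99 kg) + (three 14.33 kg packs = 42.99 kg) = 85.98 kg.
85.98 kg is within the express courier limit of 100 kg for Code DG6.
Code DG5 quantity: two 20.2 oz packs = 1147.36 g.
1147.36 g exceeds the express courier limit of 1 kg for Code DG5.
The segregation rule (Code DG8 with Code DG2) does not apply to Code DG6 with Code DG5.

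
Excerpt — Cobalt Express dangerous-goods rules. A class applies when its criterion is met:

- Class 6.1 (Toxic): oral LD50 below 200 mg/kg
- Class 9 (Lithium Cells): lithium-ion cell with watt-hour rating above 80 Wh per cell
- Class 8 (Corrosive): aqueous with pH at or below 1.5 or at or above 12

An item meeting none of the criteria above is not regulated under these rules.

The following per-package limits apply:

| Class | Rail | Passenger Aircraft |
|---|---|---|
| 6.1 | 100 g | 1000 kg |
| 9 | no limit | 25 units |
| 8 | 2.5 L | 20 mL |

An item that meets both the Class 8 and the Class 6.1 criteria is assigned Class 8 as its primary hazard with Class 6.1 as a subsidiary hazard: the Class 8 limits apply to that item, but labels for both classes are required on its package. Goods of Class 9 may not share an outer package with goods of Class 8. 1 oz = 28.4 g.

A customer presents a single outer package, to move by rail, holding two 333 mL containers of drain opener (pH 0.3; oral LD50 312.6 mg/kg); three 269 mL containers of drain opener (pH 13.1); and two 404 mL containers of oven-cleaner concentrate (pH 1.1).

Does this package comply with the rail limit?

Yes

The drain opener has pH 0.3, which is ≤ 1.5, so it is Class 8 (Corrosive).
Drain opener: pH 13.1 ≥ 12 → Class 8 (Corrosive).
With pH 1.1 (≤ 1.5), the oven-cleaner concentrate falls in Class 8.
Total Class 8: (two 333 mL containers = 666 mL) + (three 269 mL containers = 807 mL) + (two 404 mL containers = 808 mL) = 2.281 L.
2.281 L is within the rail limit of 2.5 L for Class 8.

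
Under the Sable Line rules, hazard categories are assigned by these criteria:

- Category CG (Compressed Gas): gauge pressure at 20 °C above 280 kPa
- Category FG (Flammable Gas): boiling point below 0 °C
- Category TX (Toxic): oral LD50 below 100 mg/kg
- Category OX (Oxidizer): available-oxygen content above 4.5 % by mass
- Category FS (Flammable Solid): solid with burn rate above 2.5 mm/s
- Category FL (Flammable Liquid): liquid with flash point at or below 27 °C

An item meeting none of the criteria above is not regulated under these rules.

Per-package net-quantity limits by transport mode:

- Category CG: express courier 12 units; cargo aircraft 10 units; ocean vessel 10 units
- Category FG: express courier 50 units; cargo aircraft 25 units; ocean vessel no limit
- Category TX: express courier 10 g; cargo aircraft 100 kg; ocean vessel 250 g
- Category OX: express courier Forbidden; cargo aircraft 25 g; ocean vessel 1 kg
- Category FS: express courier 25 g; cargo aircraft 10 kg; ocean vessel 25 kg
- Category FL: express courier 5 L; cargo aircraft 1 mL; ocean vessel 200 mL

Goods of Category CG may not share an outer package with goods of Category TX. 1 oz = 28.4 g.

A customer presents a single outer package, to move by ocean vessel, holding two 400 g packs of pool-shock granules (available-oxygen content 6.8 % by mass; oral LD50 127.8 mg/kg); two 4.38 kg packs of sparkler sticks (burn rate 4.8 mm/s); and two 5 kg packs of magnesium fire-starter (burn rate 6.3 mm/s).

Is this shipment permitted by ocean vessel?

Yes

Available-oxygen content 6.8 % by mass meets the Category OX criterion (Oxidizer), so the pool-shock granules are Category OX.
The sparkler sticks have burn rate 4.8 mm/s, which is > 2.5 mm/s, so they are Category FS (Flammable Solid).
With burn rate 6.3 mm/s (> 2.5 mm/s), the magnesium fire-starter falls in Category FS.
Category FS net quantity: (two 4.38 kg packs = 8.76 kg) + (two 5 kg packs = 10 kg) = 18.76 kg.
18.76 kg ≤ 25 kg (ocean vessel limit, Category FS) — within limit.
Category OX quantity: two 400 g packs = 800 g.
800 g ≤ 1 kg (ocean vessel limit, Category OX) — within limit.
The segregation rule (Category CG with Category TX) does not apply to Category FS with Category OX.
Every hazard category is within its ocean vessel limit and no segregation rule is violated.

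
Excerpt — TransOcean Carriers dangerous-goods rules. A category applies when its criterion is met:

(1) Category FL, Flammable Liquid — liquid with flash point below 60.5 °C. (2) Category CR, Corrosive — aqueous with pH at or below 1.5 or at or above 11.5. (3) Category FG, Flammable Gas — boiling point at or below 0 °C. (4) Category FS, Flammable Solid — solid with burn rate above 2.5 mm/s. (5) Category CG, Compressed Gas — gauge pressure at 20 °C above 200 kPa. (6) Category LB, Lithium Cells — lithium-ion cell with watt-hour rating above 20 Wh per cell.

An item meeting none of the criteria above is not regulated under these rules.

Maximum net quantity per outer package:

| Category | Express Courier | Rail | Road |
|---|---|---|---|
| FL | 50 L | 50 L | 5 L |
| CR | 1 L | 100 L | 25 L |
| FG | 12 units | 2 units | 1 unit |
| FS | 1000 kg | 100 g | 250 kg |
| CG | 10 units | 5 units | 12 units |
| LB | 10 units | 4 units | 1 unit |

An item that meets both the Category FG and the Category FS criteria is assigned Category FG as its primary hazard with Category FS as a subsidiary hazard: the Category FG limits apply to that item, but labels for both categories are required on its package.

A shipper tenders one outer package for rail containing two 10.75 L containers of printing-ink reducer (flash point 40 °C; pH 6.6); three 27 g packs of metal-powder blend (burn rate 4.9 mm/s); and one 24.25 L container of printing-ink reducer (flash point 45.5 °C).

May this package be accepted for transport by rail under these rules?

Yes

With flash point 40 °C (< 60.5 °C), the printing-ink reducer falls in Category FL.
With burn rate 4.9 mm/s (> 2.5 mm/s), the metal-powder blend falls in Category FS.
Flash point 45.5 °C meets the Category FL criterion (Flammable Liquid), so the printing-ink reducer is Category FL.
Total Category FL: (two 10.75 L containers = 21.5 L) + 24.25 L = 45.75 L.
That is within the Category FL rail limit of 50 L.
Category FS quantity: three 27 g packs = 81 g.
81 g is within the rail limit of 100 g for Category FS.
Every hazard category is within its rail limit and no segregation rule is violated.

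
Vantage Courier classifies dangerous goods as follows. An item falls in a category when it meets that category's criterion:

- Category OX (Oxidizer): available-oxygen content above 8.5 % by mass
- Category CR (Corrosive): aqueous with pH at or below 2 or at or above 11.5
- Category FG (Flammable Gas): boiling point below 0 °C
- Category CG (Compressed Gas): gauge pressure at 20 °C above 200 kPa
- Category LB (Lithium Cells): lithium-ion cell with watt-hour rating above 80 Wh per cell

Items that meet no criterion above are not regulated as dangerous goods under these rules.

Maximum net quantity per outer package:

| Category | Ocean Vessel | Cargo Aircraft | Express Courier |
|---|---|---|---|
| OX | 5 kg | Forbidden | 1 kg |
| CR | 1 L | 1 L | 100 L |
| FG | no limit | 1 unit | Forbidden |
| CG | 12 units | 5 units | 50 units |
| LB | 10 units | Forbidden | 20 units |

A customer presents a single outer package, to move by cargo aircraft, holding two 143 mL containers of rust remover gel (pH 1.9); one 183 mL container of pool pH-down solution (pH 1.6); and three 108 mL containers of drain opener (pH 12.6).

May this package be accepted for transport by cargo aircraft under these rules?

With pH 1.9 (≤ 2), the rust remover gel falls in Category CR.
Pool pH-down solution: pH 1.6 ≤ 2 → Category CR (Corrosive).
Drain opener: pH 12.6 ≥ 11.5 → Category CR (Corrosive).
Category CR net quantity: (two 143 mL containers = 286 mL) + 183 mL + (three 108 mL containers = 324 mL) = 793 mL.
793 mL is within the cargo aircraft limit of 1 L for Category CR.

Yes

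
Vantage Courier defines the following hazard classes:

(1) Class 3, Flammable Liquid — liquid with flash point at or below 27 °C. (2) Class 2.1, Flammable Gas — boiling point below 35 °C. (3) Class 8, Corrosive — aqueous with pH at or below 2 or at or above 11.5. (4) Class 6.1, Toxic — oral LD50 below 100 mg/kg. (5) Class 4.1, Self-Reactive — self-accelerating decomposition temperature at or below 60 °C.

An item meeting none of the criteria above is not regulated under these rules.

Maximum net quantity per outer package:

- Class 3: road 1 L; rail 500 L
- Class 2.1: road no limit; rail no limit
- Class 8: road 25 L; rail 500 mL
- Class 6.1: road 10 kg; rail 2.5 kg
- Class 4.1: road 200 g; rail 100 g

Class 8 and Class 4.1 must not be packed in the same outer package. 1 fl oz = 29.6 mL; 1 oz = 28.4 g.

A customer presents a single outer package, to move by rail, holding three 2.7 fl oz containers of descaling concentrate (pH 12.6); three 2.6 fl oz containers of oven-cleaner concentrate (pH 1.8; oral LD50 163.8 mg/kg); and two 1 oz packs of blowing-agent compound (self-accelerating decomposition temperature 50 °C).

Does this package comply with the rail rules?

No

With pH 12.6 (≥ 11.5), the descaling concentrate falls in Class 8.
With pH 1.8 (≤ 2), the oven-cleaner concentrate falls in Class 8.
With self-accelerating decomposition temperature 50 °C (≤ 60 °C), the blowing-agent compound falls in Class 4.1.
Total Class 8: (three 2.7 fl oz containers = 239.76 mL) + (three 2.6 fl oz containers = 230.88 mL) = 470.64 mL.
470.64 mL is within the rail limit of 500 mL for Class 8.
Class 4.1 quantity: two 1 oz packs = 56.8 g.
56.8 g is within the rail limit of 100 g for Class 4.1.
Class 8 and Class 4.1 may not share an outer package.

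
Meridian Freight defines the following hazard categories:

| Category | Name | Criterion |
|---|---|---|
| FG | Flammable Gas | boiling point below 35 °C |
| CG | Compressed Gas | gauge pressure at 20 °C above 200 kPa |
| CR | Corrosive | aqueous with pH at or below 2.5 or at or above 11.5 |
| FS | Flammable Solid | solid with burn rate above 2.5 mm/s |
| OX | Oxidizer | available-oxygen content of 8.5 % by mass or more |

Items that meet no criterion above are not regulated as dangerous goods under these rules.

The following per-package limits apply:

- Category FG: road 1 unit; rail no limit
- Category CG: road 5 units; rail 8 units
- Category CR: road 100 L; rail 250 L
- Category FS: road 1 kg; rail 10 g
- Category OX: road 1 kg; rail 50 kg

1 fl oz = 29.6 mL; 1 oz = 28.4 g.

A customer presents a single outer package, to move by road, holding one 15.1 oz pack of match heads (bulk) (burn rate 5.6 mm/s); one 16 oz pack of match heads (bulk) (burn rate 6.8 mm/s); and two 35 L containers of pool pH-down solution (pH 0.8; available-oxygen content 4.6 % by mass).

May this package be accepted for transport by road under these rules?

With burn rate 5.6 mm/s (> 2.5 mm/s), the match heads (bulk) fall in Category FS.
Burn rate 6.8 mm/s meets the Category FS criterion (Flammable Solid), so the match heads (bulk) are Category FS.
With pH 0.8 (≤ 2.5), the pool pH-down solution falls in Category CR.
Category CR quantity: two 35 L containers = 70 L.
That is within the Category CR road limit of 100 L.
Category FS net quantity: (one 15.1 oz pack = 428.84 g) + (one 16 oz pack = 454.4 g) = 883.24 g.
883.24 g ≤ 1 kg (road limit, Category FS) — within limit.
Every hazard category is within its road limit and no segregation rule is violated.

Yes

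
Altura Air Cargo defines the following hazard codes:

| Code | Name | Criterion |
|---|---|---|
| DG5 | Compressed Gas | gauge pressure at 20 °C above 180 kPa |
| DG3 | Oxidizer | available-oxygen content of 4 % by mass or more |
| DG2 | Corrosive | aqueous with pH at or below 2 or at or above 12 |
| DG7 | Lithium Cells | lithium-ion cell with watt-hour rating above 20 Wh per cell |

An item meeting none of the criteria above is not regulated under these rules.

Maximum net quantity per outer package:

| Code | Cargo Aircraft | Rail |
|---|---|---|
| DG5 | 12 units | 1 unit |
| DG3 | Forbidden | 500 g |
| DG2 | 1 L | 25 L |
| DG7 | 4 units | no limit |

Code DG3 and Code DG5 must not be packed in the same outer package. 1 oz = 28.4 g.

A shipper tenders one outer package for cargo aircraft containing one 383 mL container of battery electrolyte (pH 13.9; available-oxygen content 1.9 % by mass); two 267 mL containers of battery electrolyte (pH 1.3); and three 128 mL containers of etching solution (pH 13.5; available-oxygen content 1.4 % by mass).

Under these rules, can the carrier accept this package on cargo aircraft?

The battery electrolyte has pH 13.9, which is ≥ 12, so it is Code DG2 (Corrosive).
Battery electrolyte: pH 1.3 ≤ 2 → Code DG2 (Corrosive).
The etching solution has pH 13.5, which is ≥ 12, so it is Code DG2 (Corrosive).
Total Code DG2: 383 mL + (two 267 mL containers = 534 mL) + (three 128 mL containers = 384 mL) = 1.301 L.
That exceeds the Code DG2 cargo aircraft limit of 1 L.

No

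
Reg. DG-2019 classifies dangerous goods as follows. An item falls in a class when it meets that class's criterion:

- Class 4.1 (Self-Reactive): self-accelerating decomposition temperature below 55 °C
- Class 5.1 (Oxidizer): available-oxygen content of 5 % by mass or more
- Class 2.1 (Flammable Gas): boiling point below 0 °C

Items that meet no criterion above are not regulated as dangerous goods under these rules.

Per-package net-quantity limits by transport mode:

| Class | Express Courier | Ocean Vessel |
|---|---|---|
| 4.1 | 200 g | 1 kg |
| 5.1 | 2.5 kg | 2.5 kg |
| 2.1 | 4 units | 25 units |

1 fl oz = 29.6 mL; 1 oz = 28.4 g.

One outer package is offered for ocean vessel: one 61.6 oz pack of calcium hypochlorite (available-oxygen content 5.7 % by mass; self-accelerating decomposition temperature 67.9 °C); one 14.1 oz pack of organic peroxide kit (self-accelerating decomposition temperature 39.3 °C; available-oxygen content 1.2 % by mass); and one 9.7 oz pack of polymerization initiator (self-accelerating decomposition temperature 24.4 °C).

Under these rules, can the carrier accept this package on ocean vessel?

Yes

The calcium hypochlorite has available-oxygen content 5.7 % by mass, which is ≥ 5 % by mass, so it is Class 5.1 (Oxidizer).
With self-accelerating decomposition temperature 39.3 °C (< 55 °C), the organic peroxide kit falls in Class 4.1.
Polymerization initiator: self-accelerating decomposition temperature 24.4 °C < 55 °C → Class 4.1 (Self-Reactive).
Total Class 4.1: (one 14.1 oz pack = 400.44 g) + (one 9.7 oz pack = 275.48 g) = 675.92 g.
675.92 g ≤ 1 kg (ocean vessel limit, Class 4.1) — within limit.
Class 5.1 quantity: one 61.6 oz pack = 1749.44 g.
That is within the Class 5.1 ocean vessel limit of 2.5 kg.
Every hazard class is within its ocean vessel limit and no segregation rule is violated.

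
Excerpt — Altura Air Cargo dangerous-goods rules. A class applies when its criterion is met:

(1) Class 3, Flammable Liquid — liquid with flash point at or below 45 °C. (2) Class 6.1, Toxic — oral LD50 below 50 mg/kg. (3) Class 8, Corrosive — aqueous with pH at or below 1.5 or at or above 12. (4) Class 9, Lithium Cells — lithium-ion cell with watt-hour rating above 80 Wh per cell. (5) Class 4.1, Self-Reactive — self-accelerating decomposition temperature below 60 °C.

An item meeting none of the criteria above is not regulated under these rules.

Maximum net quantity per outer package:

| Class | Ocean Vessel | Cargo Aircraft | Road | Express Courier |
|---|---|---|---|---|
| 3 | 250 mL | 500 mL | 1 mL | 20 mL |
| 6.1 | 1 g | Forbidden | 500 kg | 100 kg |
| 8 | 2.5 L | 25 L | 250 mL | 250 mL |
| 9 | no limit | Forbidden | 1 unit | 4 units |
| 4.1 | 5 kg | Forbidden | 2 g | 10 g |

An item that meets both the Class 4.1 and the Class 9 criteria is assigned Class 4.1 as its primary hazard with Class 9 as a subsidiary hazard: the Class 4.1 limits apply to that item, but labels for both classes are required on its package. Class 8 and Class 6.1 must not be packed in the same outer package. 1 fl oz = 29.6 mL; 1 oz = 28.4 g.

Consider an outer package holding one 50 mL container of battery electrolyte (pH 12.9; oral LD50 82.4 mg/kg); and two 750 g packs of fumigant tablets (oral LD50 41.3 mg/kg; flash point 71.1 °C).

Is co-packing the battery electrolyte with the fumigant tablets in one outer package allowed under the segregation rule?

pH 12.9 meets the Class 8 criterion (Corrosive), so the battery electrolyte is Class 8.
With oral LD50 41.3 mg/kg (< 50 mg/kg), the fumigant tablets fall in Class 6.1.
Class 8 and Class 6.1 may not share an outer package.

No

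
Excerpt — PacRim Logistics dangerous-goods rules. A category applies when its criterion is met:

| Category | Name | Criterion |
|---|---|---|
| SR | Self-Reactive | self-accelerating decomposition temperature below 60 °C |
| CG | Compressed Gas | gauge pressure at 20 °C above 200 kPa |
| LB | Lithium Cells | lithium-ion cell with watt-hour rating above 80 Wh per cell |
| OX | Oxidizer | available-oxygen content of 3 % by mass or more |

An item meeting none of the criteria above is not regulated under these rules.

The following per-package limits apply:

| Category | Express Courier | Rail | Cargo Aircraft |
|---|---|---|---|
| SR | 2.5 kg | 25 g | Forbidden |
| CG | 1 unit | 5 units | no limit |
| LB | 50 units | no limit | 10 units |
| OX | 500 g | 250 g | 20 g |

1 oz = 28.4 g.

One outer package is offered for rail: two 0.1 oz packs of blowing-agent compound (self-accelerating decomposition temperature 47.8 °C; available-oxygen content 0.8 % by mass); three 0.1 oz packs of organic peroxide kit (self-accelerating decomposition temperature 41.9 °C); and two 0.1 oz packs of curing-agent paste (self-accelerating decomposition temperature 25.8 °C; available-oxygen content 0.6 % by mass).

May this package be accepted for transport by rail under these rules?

Blowing-agent compound: self-accelerating decomposition temperature 47.8 °C < 60 °C → Category SR (Self-Reactive).
Self-accelerating decomposition temperature 41.9 °C meets the Category SR criterion (Self-Reactive), so the organic peroxide kit is Category SR.
Self-accelerating decomposition temperature 25.8 °C meets the Category SR criterion (Self-Reactive), so the curing-agent paste is Category SR.
Category SR net quantity: (two 0.1 oz packs = 5.68 g) + (three 0.1 oz packs = 8.52 g) + (two 0.1 oz packs = 5.68 g) = 19.88 g.
That is within the Category SR rail limit of 25 g.

Yes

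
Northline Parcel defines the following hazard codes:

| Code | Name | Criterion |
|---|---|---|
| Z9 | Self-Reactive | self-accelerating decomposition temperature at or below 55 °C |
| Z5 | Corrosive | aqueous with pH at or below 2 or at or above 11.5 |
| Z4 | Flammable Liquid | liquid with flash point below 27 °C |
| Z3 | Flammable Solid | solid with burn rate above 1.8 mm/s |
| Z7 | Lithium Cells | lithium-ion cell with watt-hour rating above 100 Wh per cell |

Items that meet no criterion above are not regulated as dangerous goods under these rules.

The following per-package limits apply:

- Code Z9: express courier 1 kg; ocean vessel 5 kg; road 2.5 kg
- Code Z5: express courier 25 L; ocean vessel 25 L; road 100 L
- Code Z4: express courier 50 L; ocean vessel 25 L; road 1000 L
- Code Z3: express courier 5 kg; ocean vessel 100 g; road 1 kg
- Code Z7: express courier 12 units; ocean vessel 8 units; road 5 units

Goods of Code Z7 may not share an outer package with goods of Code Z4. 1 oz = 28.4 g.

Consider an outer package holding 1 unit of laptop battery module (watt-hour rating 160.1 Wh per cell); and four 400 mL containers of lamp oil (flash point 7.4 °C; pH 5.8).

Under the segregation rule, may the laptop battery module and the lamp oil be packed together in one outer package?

No

Watt-hour rating 160.1 Wh per cell meets the Code Z7 criterion (Lithium Cells), so the laptop battery module is Code Z7.
Lamp oil: flash point 7.4 °C < 27 °C → Code Z4 (Flammable Liquid).
Code Z7 and Code Z4 may not share an outer package.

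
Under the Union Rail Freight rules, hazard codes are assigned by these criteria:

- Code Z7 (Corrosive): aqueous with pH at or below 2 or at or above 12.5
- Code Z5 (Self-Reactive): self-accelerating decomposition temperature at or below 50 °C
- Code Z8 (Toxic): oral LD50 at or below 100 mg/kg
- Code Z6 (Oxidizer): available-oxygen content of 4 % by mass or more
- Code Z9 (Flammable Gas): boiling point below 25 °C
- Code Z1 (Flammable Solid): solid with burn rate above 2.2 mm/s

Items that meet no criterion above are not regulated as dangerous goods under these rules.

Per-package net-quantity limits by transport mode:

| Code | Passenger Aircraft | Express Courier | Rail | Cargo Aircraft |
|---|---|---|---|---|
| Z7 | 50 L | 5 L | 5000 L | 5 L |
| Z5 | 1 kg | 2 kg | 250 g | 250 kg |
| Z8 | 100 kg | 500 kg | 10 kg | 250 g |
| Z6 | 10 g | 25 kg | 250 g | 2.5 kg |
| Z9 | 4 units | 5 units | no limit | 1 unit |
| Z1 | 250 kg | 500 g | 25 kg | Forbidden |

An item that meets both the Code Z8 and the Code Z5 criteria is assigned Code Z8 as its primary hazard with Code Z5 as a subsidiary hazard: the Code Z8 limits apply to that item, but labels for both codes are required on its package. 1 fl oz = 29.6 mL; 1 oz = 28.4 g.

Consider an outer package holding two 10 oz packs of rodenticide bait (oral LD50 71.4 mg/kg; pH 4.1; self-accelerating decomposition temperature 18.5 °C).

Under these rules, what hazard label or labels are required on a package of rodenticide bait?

The rodenticide bait has oral LD50 71.4 mg/kg, which is ≤ 100 mg/kg, so it is Code Z8 (Toxic).
Self-accelerating decomposition temperature 18.5 °C meets the Code Z5 criterion (Self-Reactive), so the rodenticide bait is Code Z5.
By the precedence rule Code Z8 is primary and Code Z5 is subsidiary, and that rule requires both labels on the package.

Code Z5 and Z8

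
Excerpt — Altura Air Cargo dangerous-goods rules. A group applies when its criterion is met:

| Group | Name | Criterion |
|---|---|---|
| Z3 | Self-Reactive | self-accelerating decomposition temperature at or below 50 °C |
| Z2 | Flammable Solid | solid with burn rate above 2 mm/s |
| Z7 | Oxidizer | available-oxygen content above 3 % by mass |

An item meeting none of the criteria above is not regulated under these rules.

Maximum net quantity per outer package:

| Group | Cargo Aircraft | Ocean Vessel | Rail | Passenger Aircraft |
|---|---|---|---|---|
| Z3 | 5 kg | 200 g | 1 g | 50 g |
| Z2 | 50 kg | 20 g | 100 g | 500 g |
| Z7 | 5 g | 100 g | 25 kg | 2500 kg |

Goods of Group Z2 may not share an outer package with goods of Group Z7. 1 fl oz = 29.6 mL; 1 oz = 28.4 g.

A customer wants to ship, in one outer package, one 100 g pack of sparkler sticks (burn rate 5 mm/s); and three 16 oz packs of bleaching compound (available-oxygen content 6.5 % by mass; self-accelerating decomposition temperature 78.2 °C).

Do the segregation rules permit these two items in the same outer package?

No

With burn rate 5 mm/s (> 2 mm/s), the sparkler sticks fall in Group Z2.
With available-oxygen content 6.5 % by mass (> 3 % by mass), the bleaching compound falls in Group Z7.
Group Z2 and Group Z7 may not share an outer package.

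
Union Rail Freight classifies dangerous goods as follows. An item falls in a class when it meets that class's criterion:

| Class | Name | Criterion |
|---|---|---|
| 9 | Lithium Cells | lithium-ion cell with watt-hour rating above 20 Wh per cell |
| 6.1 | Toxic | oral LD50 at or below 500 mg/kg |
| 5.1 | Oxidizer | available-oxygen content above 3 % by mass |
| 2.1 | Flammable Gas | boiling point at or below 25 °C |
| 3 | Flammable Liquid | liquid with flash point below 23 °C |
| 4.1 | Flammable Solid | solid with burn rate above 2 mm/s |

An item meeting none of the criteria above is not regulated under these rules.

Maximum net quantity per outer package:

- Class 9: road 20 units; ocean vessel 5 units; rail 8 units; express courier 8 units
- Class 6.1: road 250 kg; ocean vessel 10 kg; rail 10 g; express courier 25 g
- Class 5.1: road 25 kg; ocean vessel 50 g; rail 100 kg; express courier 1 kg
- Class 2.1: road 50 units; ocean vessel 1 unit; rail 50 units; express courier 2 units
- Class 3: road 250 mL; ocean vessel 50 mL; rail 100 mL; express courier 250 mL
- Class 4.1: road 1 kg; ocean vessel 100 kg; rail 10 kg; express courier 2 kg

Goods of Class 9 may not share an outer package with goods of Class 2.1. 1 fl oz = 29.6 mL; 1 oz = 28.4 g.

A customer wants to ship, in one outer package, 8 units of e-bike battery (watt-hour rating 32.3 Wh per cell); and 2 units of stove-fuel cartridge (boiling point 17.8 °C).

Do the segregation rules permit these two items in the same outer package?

No

E-bike battery: watt-hour rating 32.3 Wh per cell > 20 Wh per cell → Class 9 (Lithium Cells).
Boiling point 17.8 °C meets the Class 2.1 criterion (Flammable Gas), so the stove-fuel cartridge is Class 2.1.
Class 9 and Class 2.1 may not share an outer package.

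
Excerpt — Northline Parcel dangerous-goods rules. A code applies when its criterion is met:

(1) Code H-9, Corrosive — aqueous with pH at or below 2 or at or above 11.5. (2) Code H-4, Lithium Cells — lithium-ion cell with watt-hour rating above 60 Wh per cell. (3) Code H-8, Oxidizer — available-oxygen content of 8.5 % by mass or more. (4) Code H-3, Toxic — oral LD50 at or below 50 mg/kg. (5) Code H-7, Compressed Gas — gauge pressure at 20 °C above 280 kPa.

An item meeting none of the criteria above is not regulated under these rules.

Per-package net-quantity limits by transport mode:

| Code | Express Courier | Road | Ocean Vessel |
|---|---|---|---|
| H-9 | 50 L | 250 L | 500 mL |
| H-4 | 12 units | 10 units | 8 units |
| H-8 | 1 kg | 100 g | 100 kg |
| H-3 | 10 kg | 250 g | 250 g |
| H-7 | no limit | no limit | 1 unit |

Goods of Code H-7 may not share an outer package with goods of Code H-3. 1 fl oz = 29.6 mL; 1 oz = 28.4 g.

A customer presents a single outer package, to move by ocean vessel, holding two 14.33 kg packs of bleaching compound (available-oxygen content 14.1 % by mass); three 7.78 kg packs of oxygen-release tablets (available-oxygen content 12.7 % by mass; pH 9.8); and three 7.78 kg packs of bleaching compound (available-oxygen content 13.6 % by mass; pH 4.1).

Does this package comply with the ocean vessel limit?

With available-oxygen content 14.1 % by mass (≥ 8.5 % by mass), the bleaching compound falls in Code H-8.
The oxygen-release tablets have available-oxygen content 12.7 % by mass, which is ≥ 8.5 % by mass, so they are Code H-8 (Oxidizer).
Bleaching compound: available-oxygen content 13.6 % by mass ≥ 8.5 % by mass → Code H-8 (Oxidizer).
Code H-8 net quantity: (two 14.33 kg packs = 28.66 kg) + (three 7.78 kg packs = 23.34 kg) + (three 7.78 kg packs = 23.34 kg) = 75.34 kg.
75.34 kg is within the ocean vessel limit of 100 kg for Code H-8.

Yes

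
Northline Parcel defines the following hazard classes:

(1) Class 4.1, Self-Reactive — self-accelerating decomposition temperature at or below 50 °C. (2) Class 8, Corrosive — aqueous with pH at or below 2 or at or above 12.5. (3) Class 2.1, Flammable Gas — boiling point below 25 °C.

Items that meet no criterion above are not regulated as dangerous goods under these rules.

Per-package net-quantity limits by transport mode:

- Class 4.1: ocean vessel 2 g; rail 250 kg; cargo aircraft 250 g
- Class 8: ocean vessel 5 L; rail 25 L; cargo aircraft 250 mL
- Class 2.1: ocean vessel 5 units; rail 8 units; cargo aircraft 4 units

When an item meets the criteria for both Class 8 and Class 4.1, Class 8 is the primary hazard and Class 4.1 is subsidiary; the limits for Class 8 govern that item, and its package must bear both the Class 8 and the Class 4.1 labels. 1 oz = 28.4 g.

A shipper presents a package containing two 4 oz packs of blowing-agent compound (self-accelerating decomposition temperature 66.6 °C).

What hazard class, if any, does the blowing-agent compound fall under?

self-accelerating decomposition temperature 66.6 °C is not below 50 °C, so Class 4.1 does not apply.
No criterion is met, so the item is not regulated.

Not regulated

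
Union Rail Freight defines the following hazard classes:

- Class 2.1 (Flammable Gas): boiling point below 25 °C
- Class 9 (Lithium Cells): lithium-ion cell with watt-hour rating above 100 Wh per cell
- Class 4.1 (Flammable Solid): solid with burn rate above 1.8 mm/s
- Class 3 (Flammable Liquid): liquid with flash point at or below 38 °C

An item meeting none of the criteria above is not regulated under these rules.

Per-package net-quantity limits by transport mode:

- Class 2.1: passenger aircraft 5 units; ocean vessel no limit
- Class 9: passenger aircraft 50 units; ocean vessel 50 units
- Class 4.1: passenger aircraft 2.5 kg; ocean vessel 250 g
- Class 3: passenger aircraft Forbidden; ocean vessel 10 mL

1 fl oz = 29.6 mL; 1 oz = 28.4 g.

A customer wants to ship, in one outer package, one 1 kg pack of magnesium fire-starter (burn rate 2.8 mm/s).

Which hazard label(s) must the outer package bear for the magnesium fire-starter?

With burn rate 2.8 mm/s (> 1.8 mm/s), the magnesium fire-starter falls in Class 4.1.
Only the Class 4.1 label is required.

Class 4.1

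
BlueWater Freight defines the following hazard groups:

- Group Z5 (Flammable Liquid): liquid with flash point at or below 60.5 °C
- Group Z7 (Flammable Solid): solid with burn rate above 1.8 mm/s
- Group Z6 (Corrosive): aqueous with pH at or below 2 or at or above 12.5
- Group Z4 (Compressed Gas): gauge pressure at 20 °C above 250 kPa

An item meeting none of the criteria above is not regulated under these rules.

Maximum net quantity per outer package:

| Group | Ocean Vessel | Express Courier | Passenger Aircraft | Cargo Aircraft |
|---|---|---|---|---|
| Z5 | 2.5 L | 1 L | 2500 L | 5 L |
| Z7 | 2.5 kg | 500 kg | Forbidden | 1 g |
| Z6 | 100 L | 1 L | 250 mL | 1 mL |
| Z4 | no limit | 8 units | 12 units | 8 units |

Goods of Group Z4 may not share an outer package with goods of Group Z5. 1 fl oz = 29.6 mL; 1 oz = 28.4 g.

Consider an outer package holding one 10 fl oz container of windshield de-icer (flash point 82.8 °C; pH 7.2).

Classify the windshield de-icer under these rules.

flash point 82.8 °C is not below 60.5 °C, so Group Z5 does not apply.
pH 7.2 is between 2 and 12.5, so Group Z6 does not apply.
No criterion is met, so the item is not regulated.

Not regulated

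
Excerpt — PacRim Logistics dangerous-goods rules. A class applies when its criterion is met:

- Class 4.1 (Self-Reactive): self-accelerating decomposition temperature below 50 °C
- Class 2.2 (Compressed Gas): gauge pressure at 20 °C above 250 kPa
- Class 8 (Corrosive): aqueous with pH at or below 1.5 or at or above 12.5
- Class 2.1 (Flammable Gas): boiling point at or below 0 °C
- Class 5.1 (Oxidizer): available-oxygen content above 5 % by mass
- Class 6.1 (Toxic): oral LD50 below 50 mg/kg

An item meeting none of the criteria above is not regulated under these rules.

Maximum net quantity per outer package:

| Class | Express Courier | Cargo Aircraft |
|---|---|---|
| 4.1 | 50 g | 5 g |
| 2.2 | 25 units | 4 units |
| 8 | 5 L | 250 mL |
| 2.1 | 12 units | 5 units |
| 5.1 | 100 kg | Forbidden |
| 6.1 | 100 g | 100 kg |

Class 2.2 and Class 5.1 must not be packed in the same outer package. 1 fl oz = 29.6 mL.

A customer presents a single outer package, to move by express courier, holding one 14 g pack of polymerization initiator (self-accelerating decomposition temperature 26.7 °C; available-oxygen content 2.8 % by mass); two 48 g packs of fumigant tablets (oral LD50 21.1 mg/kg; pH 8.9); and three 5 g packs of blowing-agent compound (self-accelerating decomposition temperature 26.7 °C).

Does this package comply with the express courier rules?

The polymerization initiator has self-accelerating decomposition temperature 26.7 °C, which is < 50 °C, so it is Class 4.1 (Self-Reactive).
Fumigant tablets: oral LD50 21.1 mg/kg < 50 mg/kg → Class 6.1 (Toxic).
Self-accelerating decomposition temperature 26.7 °C meets the Class 4.1 criterion (Self-Reactive), so the blowing-agent compound is Class 4.1.
Class 4.1 net quantity: 14 g + (three 5 g packs = 15 g) = 29 g.
29 g is within the express courier limit of 50 g for Class 4.1.
Class 6.1 quantity: two 48 g packs = 96 g.
96 g is within the express courier limit of 100 g for Class 6.1.
The segregation rule (Class 2.2 with Class 5.1) does not apply to Class 4.1 with Class 6.1.
Every hazard class is within its express courier limit and no segregation rule is violated.

Yes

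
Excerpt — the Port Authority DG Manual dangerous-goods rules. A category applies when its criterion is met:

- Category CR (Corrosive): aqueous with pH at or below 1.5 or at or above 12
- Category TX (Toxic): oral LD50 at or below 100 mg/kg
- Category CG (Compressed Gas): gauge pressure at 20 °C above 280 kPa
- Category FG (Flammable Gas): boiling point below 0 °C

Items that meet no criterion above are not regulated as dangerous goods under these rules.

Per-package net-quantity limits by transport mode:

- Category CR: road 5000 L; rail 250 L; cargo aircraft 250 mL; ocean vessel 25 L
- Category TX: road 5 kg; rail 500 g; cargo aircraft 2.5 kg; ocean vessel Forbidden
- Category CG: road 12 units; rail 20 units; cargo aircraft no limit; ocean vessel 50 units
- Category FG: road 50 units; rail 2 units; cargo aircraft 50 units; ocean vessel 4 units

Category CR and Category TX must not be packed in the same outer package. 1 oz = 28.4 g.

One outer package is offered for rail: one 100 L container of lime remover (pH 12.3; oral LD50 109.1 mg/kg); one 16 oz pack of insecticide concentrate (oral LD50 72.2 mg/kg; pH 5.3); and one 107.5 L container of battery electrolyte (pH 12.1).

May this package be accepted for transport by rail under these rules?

pH 12.3 meets the Category CR criterion (Corrosive), so the lime remover is Category CR.
Insecticide concentrate: oral LD50 72.2 mg/kg ≤ 100 mg/kg → Category TX (Toxic).
The battery electrolyte has pH 12.1, which is ≥ 12, so it is Category CR (Corrosive).
Total Category CR: 100 L + 107.5 L = 207.5 L.
207.5 L is within the rail limit of 250 L for Category CR.
Category TX quantity: one 16 oz pack = 454.4 g.
That is within the Category TX rail limit of 500 g.
Category CR and Category TX may not share an outer package.

No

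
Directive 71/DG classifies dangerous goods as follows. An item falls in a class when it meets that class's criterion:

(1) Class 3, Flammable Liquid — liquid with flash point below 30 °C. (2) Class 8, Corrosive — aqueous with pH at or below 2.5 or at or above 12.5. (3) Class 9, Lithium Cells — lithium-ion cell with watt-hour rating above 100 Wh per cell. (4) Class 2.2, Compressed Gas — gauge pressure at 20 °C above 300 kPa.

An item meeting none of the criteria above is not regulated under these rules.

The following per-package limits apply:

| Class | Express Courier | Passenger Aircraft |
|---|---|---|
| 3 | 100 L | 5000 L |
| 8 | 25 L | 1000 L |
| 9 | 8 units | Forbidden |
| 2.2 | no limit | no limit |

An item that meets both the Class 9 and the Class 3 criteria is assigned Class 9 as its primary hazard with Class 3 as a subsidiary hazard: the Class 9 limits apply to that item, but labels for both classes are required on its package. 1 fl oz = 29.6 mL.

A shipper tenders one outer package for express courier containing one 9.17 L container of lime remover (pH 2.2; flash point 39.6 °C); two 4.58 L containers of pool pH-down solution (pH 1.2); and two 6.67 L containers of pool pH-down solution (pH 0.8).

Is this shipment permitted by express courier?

No

The lime remover has pH 2.2, which is ≤ 2.5, so it is Class 8 (Corrosive).
With pH 1.2 (≤ 2.5), the pool pH-down solution falls in Class 8.
pH 0.8 meets the Class 8 criterion (Corrosive), so the pool pH-down solution is Class 8.
Class 8 net quantity: 9.17 L + (two 4.58 L containers = 9.16 L) + (two 6.67 L containers = 13.34 L) = 31.67 L.
31.67 L exceeds the express courier limit of 25 L for Class 8.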